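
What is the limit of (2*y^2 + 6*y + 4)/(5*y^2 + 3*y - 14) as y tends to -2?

2/17

Since y = -2 makes numerator and denominator zero, (y + 2) divides both.
Cancelling it gives (2*y + 2)/(5*y - 7); now plug in y = -2 to get 2/17.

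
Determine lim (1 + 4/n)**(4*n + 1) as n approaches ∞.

e^(16)

Let L be the limit and take ln: ln L = lim (4n + 1)·ln(1 + 4/n) = lim (4n + 1)·(4/n + O(1/n²)) = 16.
Hence L = e^(16).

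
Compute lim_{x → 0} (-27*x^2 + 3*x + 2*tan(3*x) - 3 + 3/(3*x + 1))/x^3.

Substitution gives 0/0 (the numerator vanishes to order 3).
Expand each term to order x^3: the coefficient of x^3 in 3·1/(1 + 3x) is -81 and in 2·tan(3x) is 18.
Lower-order terms cancel with the polynomial part, so the numerator is (-63)·x^3 + o(x^3), and the limit is (-63)/(1) = -63.

-63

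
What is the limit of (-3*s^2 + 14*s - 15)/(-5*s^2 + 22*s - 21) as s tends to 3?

Direct substitution gives 0/0, so factor. Both numerator and denominator have (s - 3) as a factor.
After cancelling, the expression reduces to (5 - 3*s)/(7 - 5*s).
Substituting s = 3 gives 1/2.

1/2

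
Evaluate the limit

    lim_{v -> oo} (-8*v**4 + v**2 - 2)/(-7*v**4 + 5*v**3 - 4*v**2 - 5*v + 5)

Numerator and denominator both have degree 4.
Dividing every term by v^4, all lower-order terms vanish and the limit is the ratio of leading coefficients, -8/(-7) = 8/7.

8/7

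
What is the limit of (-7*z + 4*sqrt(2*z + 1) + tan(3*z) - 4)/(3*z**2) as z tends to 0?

Substitution gives 0/0 (the numerator vanishes to order 2).
Expand each term to order z^2: the coefficient of z^2 in tan(3z) is 0 and in 4·√(1 + 2z) is -2.
Lower-order terms cancel with the polynomial part, so the numerator is (-2)·z^2 + o(z^2), and the limit is (-2)/(3) = -2/3.

-2/3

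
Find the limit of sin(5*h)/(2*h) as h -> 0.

Substitution gives 0/0.
Write it as (5/2)·sin(5h)/(5h); since sin(u)/u → 1, the limit is 5/2.

5/2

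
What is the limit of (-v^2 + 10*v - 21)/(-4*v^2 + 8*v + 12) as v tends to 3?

-1/4

At v = 3 both the top and bottom vanish — a removable singularity. Factoring out (v - 3) from each leaves (7 - v)/(-4*v - 4), which at v = 3 equals -1/4.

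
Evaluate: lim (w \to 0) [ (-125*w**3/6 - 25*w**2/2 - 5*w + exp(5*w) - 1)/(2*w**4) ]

Direct substitution gives 0/0.
Apply L'Hôpital: lim (-125*w^2/2 - 25*w + 5*e^(5*w) - 5)/(8*w^3), still 0/0.
Apply L'Hôpital: lim (-125*w + 25*e^(5*w) - 25)/(24*w^2), still 0/0.
Apply L'Hôpital: lim (125*e^(5*w) - 125)/(48*w), still 0/0.
After 4 applications of L'Hôpital's rule the quotient is (625*e^(5*w))/(48); substituting w = 0 gives 625/48.

625/48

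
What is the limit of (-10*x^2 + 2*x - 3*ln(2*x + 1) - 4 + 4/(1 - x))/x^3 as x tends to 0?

-4

Substitution gives 0/0; apply L'Hôpital's rule 3 times.
After differentiating numerator and denominator 3 times the quotient is (-48/(2*x + 1)^3 + 24/(x - 1)^4)/(6); at x = 0 this is -4.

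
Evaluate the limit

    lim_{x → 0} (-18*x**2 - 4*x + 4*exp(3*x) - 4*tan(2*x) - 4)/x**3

22/3

Substitution gives 0/0 (the numerator vanishes to order 3).
Expand each term to order x^3: the coefficient of x^3 in -4·tan(2x) is -32/3 and in 4·e^(3x) is 18.
Lower-order terms cancel with the polynomial part, so the numerator is (22/3)·x^3 + o(x^3), and the limit is (22/3)/(1) = 22/3.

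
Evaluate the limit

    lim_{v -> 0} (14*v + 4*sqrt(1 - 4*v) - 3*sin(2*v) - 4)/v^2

-8

Substitution gives 0/0 (the numerator vanishes to order 2).
Expand each term to order v^2: the coefficient of v^2 in -3·sin(2v) is 0 and in 4·√(1 - 4v) is -8.
Lower-order terms cancel with the polynomial part, so the numerator is (-8)·v^2 + o(v^2), and the limit is (-8)/(1) = -8.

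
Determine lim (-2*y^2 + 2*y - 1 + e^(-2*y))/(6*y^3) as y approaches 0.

-2/9

Direct substitution gives 0/0.
Apply L'Hôpital: lim (-4*y + 2 - 2*e^(-2*y))/(18*y^2), still 0/0.
Apply L'Hôpital: lim (-4 + 4*e^(-2*y))/(36*y), still 0/0.
After 3 applications of L'Hôpital's rule the quotient is (-8*e^(-2*y))/(36); substituting y = 0 gives -2/9.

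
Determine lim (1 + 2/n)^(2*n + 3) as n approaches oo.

e^(4)

The base → 1 and the exponent → ∞: a 1^∞ form.
Take logarithms: (2n + 3)·ln(1 + 2/n). Since ln(1+u) ~ u for small u, this behaves like (2n)·(2/n) → 4.
So the limit is e^(4).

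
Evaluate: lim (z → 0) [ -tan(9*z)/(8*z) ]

-9/8

Substitution gives 0/0.
Since tan(u)/u → 1 as u → 0, tan(9z)/(9z) → 1 and the limit is 9/(-8) = -9/8.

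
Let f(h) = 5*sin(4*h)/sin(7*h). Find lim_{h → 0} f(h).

Substitution gives 0/0.
Divide numerator and denominator by h: sin(4h)/h → 4 and sin(7h)/h → 7, so the limit is 5·4/7 = 20/7.

20/7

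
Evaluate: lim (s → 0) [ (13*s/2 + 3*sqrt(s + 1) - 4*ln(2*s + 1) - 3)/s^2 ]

61/8

Substitution gives 0/0 (the numerator vanishes to order 2).
Expand each term to order s^2: the coefficient of s^2 in 3·√(1 + s) is -3/8 and in -4·ln(1 + 2s) is 8.
Lower-order terms cancel with the polynomial part, so the numerator is (61/8)·s^2 + o(s^2), and the limit is (61/8)/(1) = 61/8.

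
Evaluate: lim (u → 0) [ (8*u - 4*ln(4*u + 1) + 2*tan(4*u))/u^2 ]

Substitution gives 0/0 (the numerator vanishes to order 2).
Expand each term to order u^2: the coefficient of u^2 in 2·tan(4u) is 0 and in -4·ln(1 + 4u) is 32.
Lower-order terms cancel with the polynomial part, so the numerator is (32)·u^2 + o(u^2), and the limit is (32)/(1) = 32.

32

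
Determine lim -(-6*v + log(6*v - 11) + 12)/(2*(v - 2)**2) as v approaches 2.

9

Direct substitution gives 0/0.
Apply L'Hôpital: lim (-6 + 6/(6*v - 11))/(8 - 4*v), still 0/0.
After 2 applications of L'Hôpital's rule the quotient is (-36/(6*v - 11)^2)/(-4); substituting v = 2 gives 9.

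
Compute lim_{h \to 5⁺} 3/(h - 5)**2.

As h → 5⁺, (h - 5) → 0⁺, so (h - 5)^2 → 0⁺ and 3/(h - 5)^2 → ∞.

∞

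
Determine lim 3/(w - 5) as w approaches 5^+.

∞

As w → 5⁺, (w - 5) → 0⁺, so (w - 5)^1 → 0⁺ and 3/(w - 5)^1 → ∞.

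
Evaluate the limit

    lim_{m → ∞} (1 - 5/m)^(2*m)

e^(-10)

The base → 1 and the exponent → ∞: a 1^∞ form.
Take logarithms: (2m)·ln(1 - 5/m). Since ln(1+u) ~ u for small u, this behaves like (2m)·(-5/m) → -10.
So the limit is e^(-10).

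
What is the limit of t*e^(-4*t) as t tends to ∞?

Write as t^1/e^{4t}, an ∞/∞ form.
Exponential growth dominates any polynomial, so repeated L'Hôpital (or the standard result) gives 0.

0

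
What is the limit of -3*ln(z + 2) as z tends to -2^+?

∞

As z → -2⁺, z + 2 → 0⁺ and ln(z + 2) → −∞.
Multiplying by -3 gives ∞.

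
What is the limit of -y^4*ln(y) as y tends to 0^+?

0

This is a 0·(−∞) form. Rewrite as -1·ln(y) / y^(−4) and apply L'Hôpital:
the derivative quotient is -1·(1/y) / (−4·y^(−5)) = (1/4)·y^4 → 0.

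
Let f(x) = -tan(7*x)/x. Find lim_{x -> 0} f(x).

Substitution gives 0/0.
Since tan(u)/u → 1 as u → 0, tan(7x)/(7x) → 1 and the limit is 7/(-1) = -7.

-7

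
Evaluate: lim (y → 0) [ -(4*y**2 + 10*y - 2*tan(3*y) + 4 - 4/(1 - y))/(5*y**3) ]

22/5

Substitution gives 0/0; apply L'Hôpital's rule 3 times.
After differentiating numerator and denominator 3 times the quotient is (12*(36*(y - 1)^4*(cos(6*y) - 2)/(cos(6*y) + 1)^2 - 2)/(y - 1)^4)/(-30); at y = 0 this is 22/5.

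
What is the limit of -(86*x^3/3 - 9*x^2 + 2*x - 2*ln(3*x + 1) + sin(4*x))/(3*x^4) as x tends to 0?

-27/2

Substitution gives 0/0; apply L'Hôpital's rule 4 times.
After differentiating numerator and denominator 4 times the quotient is (256*sin(4*x) + 972/(3*x + 1)^4)/(-72); at x = 0 this is -27/2.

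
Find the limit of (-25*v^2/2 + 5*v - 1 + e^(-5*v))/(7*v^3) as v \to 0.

Direct substitution gives 0/0.
Apply L'Hôpital: lim (-25*v + 5 - 5*e^(-5*v))/(21*v^2), still 0/0.
Apply L'Hôpital: lim (-25 + 25*e^(-5*v))/(42*v), still 0/0.
After 3 applications of L'Hôpital's rule the quotient is (-125*e^(-5*v))/(42); substituting v = 0 gives -125/42.

-125/42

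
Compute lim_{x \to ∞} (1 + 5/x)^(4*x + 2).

Write it as [(1 + 5/x)^x]^(4) · (1 + 5/x)^(2). The bracketed term tends to e^(5) and the second factor to 1, so the limit is e^(20).

e^(20)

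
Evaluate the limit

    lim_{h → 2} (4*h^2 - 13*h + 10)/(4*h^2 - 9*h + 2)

Direct substitution gives 0/0, so factor. Both numerator and denominator have (h - 2) as a factor.
After cancelling, the expression reduces to (4*h - 5)/(4*h - 1).
Substituting h = 2 gives 3/7.

3/7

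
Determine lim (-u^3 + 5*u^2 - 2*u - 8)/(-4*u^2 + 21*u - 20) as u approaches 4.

Direct substitution gives 0/0, so factor. Both numerator and denominator have (u - 4) as a factor.
After cancelling, the expression reduces to (-u^2 + u + 2)/(5 - 4*u).
Substituting u = 4 gives 10/11.

10/11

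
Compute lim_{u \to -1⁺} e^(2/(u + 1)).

As u → -1⁺, 2/(u + 1) → +∞, so e^(2/(u + 1)) → ∞.

∞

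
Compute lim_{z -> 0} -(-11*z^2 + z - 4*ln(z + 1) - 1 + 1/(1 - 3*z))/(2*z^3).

-77/6

Substitution gives 0/0; apply L'Hôpital's rule 3 times.
After differentiating numerator and denominator 3 times the quotient is (162/(3*z - 1)^4 - 8/(z + 1)^3)/(-12); at z = 0 this is -77/6.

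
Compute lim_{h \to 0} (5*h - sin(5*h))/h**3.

125/6

Direct substitution gives 0/0.
Apply L'Hôpital: lim (5 - 5*cos(5*h))/(3*h^2), still 0/0.
Apply L'Hôpital: lim (25*sin(5*h))/(6*h), still 0/0.
After 3 applications of L'Hôpital's rule the quotient is (125*cos(5*h))/(6); substituting h = 0 gives 125/6.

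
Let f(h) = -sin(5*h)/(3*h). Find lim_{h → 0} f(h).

-5/3

Substitution gives 0/0.
Write it as (5/(-3))·sin(5h)/(5h); since sin(u)/u → 1, the limit is -5/3.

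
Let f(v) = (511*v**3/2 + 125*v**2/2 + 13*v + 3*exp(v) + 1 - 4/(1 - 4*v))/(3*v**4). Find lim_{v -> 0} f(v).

Substitution gives 0/0 (the numerator vanishes to order 4).
Expand each term to order v^4: the coefficient of v^4 in -4·1/(1 - 4v) is -1024 and in 3·e^(v) is 1/8.
Lower-order terms cancel with the polynomial part, so the numerator is (-8191/8)·v^4 + o(v^4), and the limit is (-8191/8)/(3) = -8191/24.

-8191/24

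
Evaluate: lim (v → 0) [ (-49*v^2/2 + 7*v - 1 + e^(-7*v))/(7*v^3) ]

Direct substitution gives 0/0.
Apply L'Hôpital: lim (-49*v + 7 - 7*e^(-7*v))/(21*v^2), still 0/0.
Apply L'Hôpital: lim (-49 + 49*e^(-7*v))/(42*v), still 0/0.
After 3 applications of L'Hôpital's rule the quotient is (-343*e^(-7*v))/(42); substituting v = 0 gives -49/6.

-49/6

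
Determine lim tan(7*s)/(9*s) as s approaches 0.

7/9

Substitution gives 0/0.
Since tan(u)/u → 1 as u → 0, tan(7s)/(7s) → 1 and the limit is 7/9.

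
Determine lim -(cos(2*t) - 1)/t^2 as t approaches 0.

2

Direct substitution gives 0/0.
Apply L'Hôpital: lim (-2*sin(2*t))/(-2*t), still 0/0.
After 2 applications of L'Hôpital's rule the quotient is (-4*cos(2*t))/(-2); substituting t = 0 gives 2.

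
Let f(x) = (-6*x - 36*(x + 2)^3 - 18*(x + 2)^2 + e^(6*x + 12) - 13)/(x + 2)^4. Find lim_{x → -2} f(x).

Direct substitution gives 0/0.
Apply L'Hôpital: lim (-36*x - 108*(x + 2)^2 + 6*e^(6*x + 12) - 78)/(4*(x + 2)^3), still 0/0.
Apply L'Hôpital: lim (-216*x + 36*e^(6*x + 12) - 468)/(12*(x + 2)^2), still 0/0.
Apply L'Hôpital: lim (216*e^(6*x + 12) - 216)/(24*x + 48), still 0/0.
After 4 applications of L'Hôpital's rule the quotient is (1296*e^(6*x + 12))/(24); substituting x = -2 gives 54.

54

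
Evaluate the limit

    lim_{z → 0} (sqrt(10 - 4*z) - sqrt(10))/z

Substitution gives 0/0. Multiply numerator and denominator by the conjugate √(10 - 4z) + √10.
The numerator becomes (10 - 4z) − 10 = -4z, so the expression simplifies to -4/(√(10 - 4z) + √10).
Letting z → 0 gives -4/(2√10) = -√(10)/5.

-√(10)/5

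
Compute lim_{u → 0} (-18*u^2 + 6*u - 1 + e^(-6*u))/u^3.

-36

Direct substitution gives 0/0.
Apply L'Hôpital: lim (-36*u + 6 - 6*e^(-6*u))/(3*u^2), still 0/0.
Apply L'Hôpital: lim (-36 + 36*e^(-6*u))/(6*u), still 0/0.
After 3 applications of L'Hôpital's rule the quotient is (-216*e^(-6*u))/(6); substituting u = 0 gives -36.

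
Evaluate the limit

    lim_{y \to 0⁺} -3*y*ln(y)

0

This is a 0·(−∞) form. Rewrite as -3·ln(y) / y^(−1) and apply L'Hôpital:
the derivative quotient is -3·(1/y) / (−1·y^(−2)) = (3/1)·y^1 → 0.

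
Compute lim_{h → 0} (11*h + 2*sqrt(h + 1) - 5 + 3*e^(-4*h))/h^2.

Substitution gives 0/0 (the numerator vanishes to order 2).
Expand each term to order h^2: the coefficient of h^2 in 2·√(1 + h) is -1/4 and in 3·e^(-4h) is 24.
Lower-order terms cancel with the polynomial part, so the numerator is (95/4)·h^2 + o(h^2), and the limit is (95/4)/(1) = 95/4.

95/4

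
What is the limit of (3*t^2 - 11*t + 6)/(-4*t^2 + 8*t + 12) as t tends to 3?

At t = 3 both the top and bottom vanish — a removable singularity. Factoring out (t - 3) from each leaves (3*t - 2)/(-4*t - 4), which at t = 3 equals -7/16.

-7/16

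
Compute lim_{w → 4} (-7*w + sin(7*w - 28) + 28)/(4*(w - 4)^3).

Direct substitution gives 0/0.
Apply L'Hôpital: lim (7*cos(7*w - 28) - 7)/(12*(w - 4)^2), still 0/0.
Apply L'Hôpital: lim (-49*sin(7*w - 28))/(24*w - 96), still 0/0.
After 3 applications of L'Hôpital's rule the quotient is (-343*cos(7*w - 28))/(24); substituting w = 4 gives -343/24.

-343/24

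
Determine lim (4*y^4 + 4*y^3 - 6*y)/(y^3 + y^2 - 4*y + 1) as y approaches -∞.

The numerator has higher degree (4 > 3); the quotient behaves like (4/(1))·y^1 for large |y|.
As y → −∞ this diverges to -∞.

-∞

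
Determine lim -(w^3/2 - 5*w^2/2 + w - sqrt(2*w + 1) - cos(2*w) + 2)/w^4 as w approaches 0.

Substitution gives 0/0 (the numerator vanishes to order 4).
Expand each term to order w^4: the coefficient of w^4 in −cos(2w) is -2/3 and in −√(1 + 2w) is 5/8.
Lower-order terms cancel with the polynomial part, so the numerator is (-1/24)·w^4 + o(w^4), and the limit is (-1/24)/(-1) = 1/24.

1/24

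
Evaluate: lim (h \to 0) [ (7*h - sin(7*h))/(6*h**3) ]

343/36

Direct substitution gives 0/0.
Apply L'Hôpital: lim (7 - 7*cos(7*h))/(18*h^2), still 0/0.
Apply L'Hôpital: lim (49*sin(7*h))/(36*h), still 0/0.
After 3 applications of L'Hôpital's rule the quotient is (343*cos(7*h))/(36); substituting h = 0 gives 343/36.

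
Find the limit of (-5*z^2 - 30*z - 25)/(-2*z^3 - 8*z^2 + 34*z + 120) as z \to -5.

Since z = -5 makes numerator and denominator zero, (z + 5) divides both.
Cancelling it gives (-5*z - 5)/(-2*z^2 + 2*z + 24); now plug in z = -5 to get -5/9.

-5/9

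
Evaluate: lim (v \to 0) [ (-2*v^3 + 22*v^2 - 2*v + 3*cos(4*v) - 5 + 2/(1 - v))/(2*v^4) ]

17

Substitution gives 0/0 (the numerator vanishes to order 4).
Expand each term to order v^4: the coefficient of v^4 in 3·cos(4v) is 32 and in 2·1/(1 - v) is 2.
Lower-order terms cancel with the polynomial part, so the numerator is (34)·v^4 + o(v^4), and the limit is (34)/(2) = 17.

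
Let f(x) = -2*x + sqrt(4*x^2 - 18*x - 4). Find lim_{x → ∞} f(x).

An ∞ − ∞ form. Rationalising with the conjugate, the difference becomes (-18x - 4) / (√(4*x^2 - 18*x - 4) + 2x).
For large x the denominator behaves like 2·2x, so the quotient tends to -18/4 = -9/2.

-9/2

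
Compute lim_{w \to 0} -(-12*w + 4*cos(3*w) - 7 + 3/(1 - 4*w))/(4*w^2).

-15/2

Substitution gives 0/0; apply L'Hôpital's rule 2 times.
After differentiating numerator and denominator 2 times the quotient is (-36*cos(3*w) - 96/(4*w - 1)^3)/(-8); at w = 0 this is -15/2.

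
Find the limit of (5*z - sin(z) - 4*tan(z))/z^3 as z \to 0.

Substitution gives 0/0; apply L'Hôpital's rule 3 times.
After differentiating numerator and denominator 3 times the quotient is (cos(z) - 24*tan(z)^4 - 32*tan(z)^2 - 8)/(6); at z = 0 this is -7/6.

-7/6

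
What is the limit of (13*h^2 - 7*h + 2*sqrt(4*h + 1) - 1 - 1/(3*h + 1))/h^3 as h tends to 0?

Substitution gives 0/0; apply L'Hôpital's rule 3 times.
After differentiating numerator and denominator 3 times the quotient is (48/(4*h + 1)^(5/2) + 162/(3*h + 1)^4)/(6); at h = 0 this is 35.

35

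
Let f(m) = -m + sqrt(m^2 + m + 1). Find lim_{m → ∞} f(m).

This has the form ∞ − ∞. Multiply and divide by the conjugate √(m^2 + m + 1) + m.
That gives (m + 1) / (√(m^2 + m + 1) + m).
Divide numerator and denominator by m: the limit is 1/(2·1) = 1/2.

1/2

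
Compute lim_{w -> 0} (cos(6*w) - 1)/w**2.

Direct substitution gives 0/0.
Apply L'Hôpital: lim (-6*sin(6*w))/(2*w), still 0/0.
After 2 applications of L'Hôpital's rule the quotient is (-36*cos(6*w))/(2); substituting w = 0 gives -18.

-18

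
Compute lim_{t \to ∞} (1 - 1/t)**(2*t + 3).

The base → 1 and the exponent → ∞: a 1^∞ form.
Take logarithms: (2t + 3)·ln(1 - 1/t). Since ln(1+u) ~ u for small u, this behaves like (2t)·(-1/t) → -2.
So the limit is e^(-2).

e^(-2)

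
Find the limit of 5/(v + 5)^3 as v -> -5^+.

As v → -5⁺, (v + 5) → 0⁺, so (v + 5)^3 → 0⁺ and 5/(v + 5)^3 → ∞.

∞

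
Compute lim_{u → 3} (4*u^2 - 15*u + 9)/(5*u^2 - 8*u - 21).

Since u = 3 makes numerator and denominator zero, (u - 3) divides both.
Cancelling it gives (4*u - 3)/(5*u + 7); now plug in u = 3 to get 9/22.

9/22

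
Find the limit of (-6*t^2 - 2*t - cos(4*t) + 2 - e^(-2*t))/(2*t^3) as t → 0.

2/3

Substitution gives 0/0; apply L'Hôpital's rule 3 times.
After differentiating numerator and denominator 3 times the quotient is (-64*sin(4*t) + 8*e^(-2*t))/(12); at t = 0 this is 2/3.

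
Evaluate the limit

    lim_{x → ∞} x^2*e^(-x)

Write as x^2/e^{1x}, an ∞/∞ form.
Exponential growth dominates any polynomial, so repeated L'Hôpital (or the standard result) gives 0.

0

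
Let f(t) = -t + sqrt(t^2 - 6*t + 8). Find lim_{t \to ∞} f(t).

This has the form ∞ − ∞. Multiply and divide by the conjugate √(t^2 - 6*t + 8) + t.
That gives (-6t + 8) / (√(t^2 - 6*t + 8) + t).
Divide numerator and denominator by t: the limit is -6/(2·1) = -3.

-3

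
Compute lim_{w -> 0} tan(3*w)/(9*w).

1/3

Substitution gives 0/0.
Since tan(u)/u → 1 as u → 0, tan(3w)/(3w) → 1 and the limit is 3/9 = 1/3.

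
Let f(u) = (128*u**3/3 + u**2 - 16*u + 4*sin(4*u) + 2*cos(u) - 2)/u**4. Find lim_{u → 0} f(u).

Substitution gives 0/0 (the numerator vanishes to order 4).
Expand each term to order u^4: the coefficient of u^4 in 4·sin(4u) is 0 and in 2·cos(u) is 1/12.
Lower-order terms cancel with the polynomial part, so the numerator is (1/12)·u^4 + o(u^4), and the limit is (1/12)/(1) = 1/12.

1/12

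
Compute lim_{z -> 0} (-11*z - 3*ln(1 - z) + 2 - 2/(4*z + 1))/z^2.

-61/2

Substitution gives 0/0 (the numerator vanishes to order 2).
Expand each term to order z^2: the coefficient of z^2 in -3·ln(1 - z) is 3/2 and in -2·1/(1 + 4z) is -32.
Lower-order terms cancel with the polynomial part, so the numerator is (-61/2)·z^2 + o(z^2), and the limit is (-61/2)/(1) = -61/2.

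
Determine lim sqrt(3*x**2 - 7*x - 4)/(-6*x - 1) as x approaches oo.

For large |x|, √(3*x^2 - 7*x - 4) ≈ √3·|x| and the denominator ≈ -6x.
Since x → +∞, |x| = x, giving √3/(-6) = -√(3)/6.

-√(3)/6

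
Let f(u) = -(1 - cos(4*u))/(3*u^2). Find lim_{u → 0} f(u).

Substitution gives 0/0.
Use (1 − cos θ)/θ² → 1/2 with θ = 4u: the limit is 4²/(2·(-3)) = -8/3.

-8/3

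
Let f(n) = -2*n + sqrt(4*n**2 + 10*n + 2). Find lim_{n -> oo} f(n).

This has the form ∞ − ∞. Multiply and divide by the conjugate √(4*n^2 + 10*n + 2) + 2n.
That gives (10n + 2) / (√(4*n^2 + 10*n + 2) + 2n).
Divide numerator and denominator by n: the limit is 10/(2·2) = 5/2.

5/2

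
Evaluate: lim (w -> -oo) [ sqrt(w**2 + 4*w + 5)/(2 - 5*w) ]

1/5

For large |w|, √(w^2 + 4*w + 5) ≈ √1·|w| and the denominator ≈ -5w.
Since w → −∞, |w| = −w, giving −√1/(-5) = 1/5.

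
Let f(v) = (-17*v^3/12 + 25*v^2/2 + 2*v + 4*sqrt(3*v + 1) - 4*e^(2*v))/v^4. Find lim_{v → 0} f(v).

-1471/96

Substitution gives 0/0 (the numerator vanishes to order 4).
Expand each term to order v^4: the coefficient of v^4 in -4·e^(2v) is -8/3 and in 4·√(1 + 3v) is -405/32.
Lower-order terms cancel with the polynomial part, so the numerator is (-1471/96)·v^4 + o(v^4), and the limit is (-1471/96)/(1) = -1471/96.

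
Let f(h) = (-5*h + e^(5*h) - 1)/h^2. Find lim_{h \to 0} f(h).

Direct substitution gives 0/0.
Apply L'Hôpital: lim (5*e^(5*h) - 5)/(2*h), still 0/0.
After 2 applications of L'Hôpital's rule the quotient is (25*e^(5*h))/(2); substituting h = 0 gives 25/2.

25/2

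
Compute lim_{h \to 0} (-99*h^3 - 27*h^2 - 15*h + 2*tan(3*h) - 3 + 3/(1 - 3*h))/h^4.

243

Substitution gives 0/0; apply L'Hôpital's rule 4 times.
After differentiating numerator and denominator 4 times the quotient is (3888*tan(3*h)^3/cos(3*h)^2 + 2592*tan(3*h)/cos(3*h)^2 - 5832/(3*h - 1)^5)/(24); at h = 0 this is 243.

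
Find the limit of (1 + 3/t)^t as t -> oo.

The base → 1 and the exponent → ∞: a 1^∞ form.
Take logarithms: (t)·ln(1 + 3/t). Since ln(1+u) ~ u for small u, this behaves like (t)·(3/t) → 3.
So the limit is e^(3).

e^(3)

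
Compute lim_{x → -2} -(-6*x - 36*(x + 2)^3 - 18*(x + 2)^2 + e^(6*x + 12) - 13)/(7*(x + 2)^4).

-54/7

Direct substitution gives 0/0.
Apply L'Hôpital: lim (-36*x - 108*(x + 2)^2 + 6*e^(6*x + 12) - 78)/(-28*(x + 2)^3), still 0/0.
Apply L'Hôpital: lim (-216*x + 36*e^(6*x + 12) - 468)/(-84*(x + 2)^2), still 0/0.
Apply L'Hôpital: lim (216*e^(6*x + 12) - 216)/(-168*x - 336), still 0/0.
After 4 applications of L'Hôpital's rule the quotient is (1296*e^(6*x + 12))/(-168); substituting x = -2 gives -54/7.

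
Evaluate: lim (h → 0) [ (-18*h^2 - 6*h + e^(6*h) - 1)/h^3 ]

36

Direct substitution gives 0/0.
Apply L'Hôpital: lim (-36*h + 6*e^(6*h) - 6)/(3*h^2), still 0/0.
Apply L'Hôpital: lim (36*e^(6*h) - 36)/(6*h), still 0/0.
After 3 applications of L'Hôpital's rule the quotient is (216*e^(6*h))/(6); substituting h = 0 gives 36.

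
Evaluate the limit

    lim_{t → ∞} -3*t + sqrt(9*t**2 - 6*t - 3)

-1

This has the form ∞ − ∞. Multiply and divide by the conjugate √(9*t^2 - 6*t - 3) + 3t.
That gives (-6t - 3) / (√(9*t^2 - 6*t - 3) + 3t).
Divide numerator and denominator by t: the limit is -6/(2·3) = -1.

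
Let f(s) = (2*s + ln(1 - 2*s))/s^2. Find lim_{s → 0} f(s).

-2

Direct substitution gives 0/0.
Apply L'Hôpital: lim (2 - 2/(1 - 2*s))/(2*s), still 0/0.
After 2 applications of L'Hôpital's rule the quotient is (-4/(1 - 2*s)^2)/(2); substituting s = 0 gives -2.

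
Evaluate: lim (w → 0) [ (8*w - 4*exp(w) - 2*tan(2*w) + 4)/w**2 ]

Substitution gives 0/0 (the numerator vanishes to order 2).
Expand each term to order w^2: the coefficient of w^2 in -4·e^(w) is -2 and in -2·tan(2w) is 0.
Lower-order terms cancel with the polynomial part, so the numerator is (-2)·w^2 + o(w^2), and the limit is (-2)/(1) = -2.

-2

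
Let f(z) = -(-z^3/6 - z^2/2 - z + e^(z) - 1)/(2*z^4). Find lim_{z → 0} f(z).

Direct substitution gives 0/0.
Apply L'Hôpital: lim (-z^2/2 - z + e^(z) - 1)/(-8*z^3), still 0/0.
Apply L'Hôpital: lim (-z + e^(z) - 1)/(-24*z^2), still 0/0.
Apply L'Hôpital: lim (e^(z) - 1)/(-48*z), still 0/0.
After 4 applications of L'Hôpital's rule the quotient is (e^(z))/(-48); substituting z = 0 gives -1/48.

-1/48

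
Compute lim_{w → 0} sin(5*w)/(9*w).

5/9

Substitution gives 0/0.
Write it as (5/9)·sin(5w)/(5w); since sin(u)/u → 1, the limit is 5/9.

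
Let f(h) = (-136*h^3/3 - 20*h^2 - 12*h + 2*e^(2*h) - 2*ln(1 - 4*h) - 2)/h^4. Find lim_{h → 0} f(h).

Substitution gives 0/0 (the numerator vanishes to order 4).
Expand each term to order h^4: the coefficient of h^4 in 2·e^(2h) is 4/3 and in -2·ln(1 - 4h) is 128.
Lower-order terms cancel with the polynomial part, so the numerator is (388/3)·h^4 + o(h^4), and the limit is (388/3)/(1) = 388/3.

388/3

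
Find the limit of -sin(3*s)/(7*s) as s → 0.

-3/7

Substitution gives 0/0.
Write it as (3/(-7))·sin(3s)/(3s); since sin(u)/u → 1, the limit is -3/7.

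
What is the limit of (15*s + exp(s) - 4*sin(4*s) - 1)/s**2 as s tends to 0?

Substitution gives 0/0; apply L'Hôpital's rule 2 times.
After differentiating numerator and denominator 2 times the quotient is (e^(s) + 64*sin(4*s))/(2); at s = 0 this is 1/2.

1/2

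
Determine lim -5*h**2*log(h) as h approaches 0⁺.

This is a 0·(−∞) form. Rewrite as -5·ln(h) / h^(−2) and apply L'Hôpital:
the derivative quotient is -5·(1/h) / (−2·h^(−3)) = (5/2)·h^2 → 0.

0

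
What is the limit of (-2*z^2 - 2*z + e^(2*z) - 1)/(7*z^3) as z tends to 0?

Direct substitution gives 0/0.
Apply L'Hôpital: lim (-4*z + 2*e^(2*z) - 2)/(21*z^2), still 0/0.
Apply L'Hôpital: lim (4*e^(2*z) - 4)/(42*z), still 0/0.
After 3 applications of L'Hôpital's rule the quotient is (8*e^(2*z))/(42); substituting z = 0 gives 4/21.

4/21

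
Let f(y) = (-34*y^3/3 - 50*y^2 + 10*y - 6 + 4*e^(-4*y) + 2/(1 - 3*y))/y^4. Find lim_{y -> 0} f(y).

Substitution gives 0/0 (the numerator vanishes to order 4).
Expand each term to order y^4: the coefficient of y^4 in 4·e^(-4y) is 128/3 and in 2·1/(1 - 3y) is 162.
Lower-order terms cancel with the polynomial part, so the numerator is (614/3)·y^4 + o(y^4), and the limit is (614/3)/(1) = 614/3.

614/3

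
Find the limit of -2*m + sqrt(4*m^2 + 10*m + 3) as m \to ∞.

An ∞ − ∞ form. Rationalising with the conjugate, the difference becomes (10m + 3) / (√(4*m^2 + 10*m + 3) + 2m).
For large m the denominator behaves like 2·2m, so the quotient tends to 10/4 = 5/2.

5/2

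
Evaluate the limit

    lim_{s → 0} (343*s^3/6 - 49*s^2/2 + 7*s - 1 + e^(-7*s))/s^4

Direct substitution gives 0/0.
Apply L'Hôpital: lim (343*s^2/2 - 49*s + 7 - 7*e^(-7*s))/(4*s^3), still 0/0.
Apply L'Hôpital: lim (343*s - 49 + 49*e^(-7*s))/(12*s^2), still 0/0.
Apply L'Hôpital: lim (343 - 343*e^(-7*s))/(24*s), still 0/0.
After 4 applications of L'Hôpital's rule the quotient is (2401*e^(-7*s))/(24); substituting s = 0 gives 2401/24.

2401/24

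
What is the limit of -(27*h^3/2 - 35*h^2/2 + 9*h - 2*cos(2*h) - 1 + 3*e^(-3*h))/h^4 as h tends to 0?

Substitution gives 0/0 (the numerator vanishes to order 4).
Expand each term to order h^4: the coefficient of h^4 in -2·cos(2h) is -4/3 and in 3·e^(-3h) is 81/8.
Lower-order terms cancel with the polynomial part, so the numerator is (211/24)·h^4 + o(h^4), and the limit is (211/24)/(-1) = -211/24.

-211/24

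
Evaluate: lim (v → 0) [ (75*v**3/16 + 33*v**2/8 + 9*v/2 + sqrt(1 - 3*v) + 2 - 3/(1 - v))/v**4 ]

Substitution gives 0/0 (the numerator vanishes to order 4).
Expand each term to order v^4: the coefficient of v^4 in √(1 - 3v) is -405/128 and in -3·1/(1 - v) is -3.
Lower-order terms cancel with the polynomial part, so the numerator is (-789/128)·v^4 + o(v^4), and the limit is (-789/128)/(1) = -789/128.

-789/128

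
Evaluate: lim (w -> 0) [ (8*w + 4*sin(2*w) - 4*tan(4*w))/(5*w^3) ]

Substitution gives 0/0; apply L'Hôpital's rule 3 times.
After differentiating numerator and denominator 3 times the quotient is (-32*cos(2*w) - 1536*tan(4*w)^4 - 2048*tan(4*w)^2 - 512)/(30); at w = 0 this is -272/15.

-272/15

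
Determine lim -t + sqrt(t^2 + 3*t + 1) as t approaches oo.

An ∞ − ∞ form. Rationalising with the conjugate, the difference becomes (3t + 1) / (√(t^2 + 3*t + 1) + t).
For large t the denominator behaves like 2·t, so the quotient tends to 3/2 = 3/2.

3/2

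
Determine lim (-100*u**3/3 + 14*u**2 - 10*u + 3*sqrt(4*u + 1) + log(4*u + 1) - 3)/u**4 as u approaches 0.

-94

Substitution gives 0/0; apply L'Hôpital's rule 4 times.
After differentiating numerator and denominator 4 times the quotient is (-1536/(4*u + 1)^4 - 720/(4*u + 1)^(7/2))/(24); at u = 0 this is -94.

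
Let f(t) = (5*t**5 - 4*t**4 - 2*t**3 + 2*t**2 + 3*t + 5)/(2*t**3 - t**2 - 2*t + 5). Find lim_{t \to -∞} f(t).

The numerator has higher degree (5 > 3); the quotient behaves like (5/(2))·t^2 for large |t|.
As t → −∞ this diverges to ∞.

∞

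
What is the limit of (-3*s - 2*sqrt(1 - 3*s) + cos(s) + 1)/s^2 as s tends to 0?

Substitution gives 0/0 (the numerator vanishes to order 2).
Expand each term to order s^2: the coefficient of s^2 in -2·√(1 - 3s) is 9/4 and in cos(s) is -1/2.
Lower-order terms cancel with the polynomial part, so the numerator is (7/4)·s^2 + o(s^2), and the limit is (7/4)/(1) = 7/4.

7/4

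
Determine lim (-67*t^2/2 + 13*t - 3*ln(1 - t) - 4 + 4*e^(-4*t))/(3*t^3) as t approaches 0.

Substitution gives 0/0; apply L'Hôpital's rule 3 times.
After differentiating numerator and denominator 3 times the quotient is (-256*e^(-4*t) - 6/(t - 1)^3)/(18); at t = 0 this is -125/9.

-125/9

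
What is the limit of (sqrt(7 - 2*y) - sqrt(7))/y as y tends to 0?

A 0/0 form; rationalise with √(7 - 2y) + √7. This collapses the numerator to -2y, leaving -2/(√(7 - 2y) + √7) → -2/(2√7) = -√(7)/7.

-√(7)/7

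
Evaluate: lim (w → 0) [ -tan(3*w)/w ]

Substitution gives 0/0.
Since tan(u)/u → 1 as u → 0, tan(3w)/(3w) → 1 and the limit is 3/(-1) = -3.

-3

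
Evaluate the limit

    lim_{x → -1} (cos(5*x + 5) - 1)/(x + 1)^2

Direct substitution gives 0/0.
Apply L'Hôpital: lim (-5*sin(5*x + 5))/(2*x + 2), still 0/0.
After 2 applications of L'Hôpital's rule the quotient is (-25*cos(5*x + 5))/(2); substituting x = -1 gives -25/2.

-25/2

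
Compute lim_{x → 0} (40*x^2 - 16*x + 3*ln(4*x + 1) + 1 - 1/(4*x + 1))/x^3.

128

Substitution gives 0/0 (the numerator vanishes to order 3).
Expand each term to order x^3: the coefficient of x^3 in 3·ln(1 + 4x) is 64 and in −1/(1 + 4x) is 64.
Lower-order terms cancel with the polynomial part, so the numerator is (128)·x^3 + o(x^3), and the limit is (128)/(1) = 128.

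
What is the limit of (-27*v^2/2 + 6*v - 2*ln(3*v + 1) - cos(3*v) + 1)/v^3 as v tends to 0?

-18

Substitution gives 0/0; apply L'Hôpital's rule 3 times.
After differentiating numerator and denominator 3 times the quotient is (-27*sin(3*v) - 108/(3*v + 1)^3)/(6); at v = 0 this is -18.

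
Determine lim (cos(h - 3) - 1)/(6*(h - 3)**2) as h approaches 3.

-1/12

Direct substitution gives 0/0.
Apply L'Hôpital: lim (-sin(h - 3))/(12*h - 36), still 0/0.
After 2 applications of L'Hôpital's rule the quotient is (-cos(h - 3))/(12); substituting h = 3 gives -1/12.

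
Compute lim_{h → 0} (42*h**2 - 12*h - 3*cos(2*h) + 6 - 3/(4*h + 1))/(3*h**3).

64

Substitution gives 0/0; apply L'Hôpital's rule 3 times.
After differentiating numerator and denominator 3 times the quotient is (-24*sin(2*h) + 1152/(4*h + 1)^4)/(18); at h = 0 this is 64.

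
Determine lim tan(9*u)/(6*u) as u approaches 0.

3/2

Substitution gives 0/0.
Since tan(θ)/θ → 1 as θ → 0, tan(9u)/(9u) → 1 and the limit is 9/6 = 3/2.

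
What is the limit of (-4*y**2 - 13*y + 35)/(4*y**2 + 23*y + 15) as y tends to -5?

-27/17

Direct substitution gives 0/0, so factor. Both numerator and denominator have (y + 5) as a factor.
After cancelling, the expression reduces to (7 - 4*y)/(4*y + 3).
Substituting y = -5 gives -27/17.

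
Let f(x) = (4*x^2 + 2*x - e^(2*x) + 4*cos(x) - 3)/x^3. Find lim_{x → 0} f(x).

-4/3

Substitution gives 0/0; apply L'Hôpital's rule 3 times.
After differentiating numerator and denominator 3 times the quotient is (-8*e^(2*x) + 4*sin(x))/(6); at x = 0 this is -4/3.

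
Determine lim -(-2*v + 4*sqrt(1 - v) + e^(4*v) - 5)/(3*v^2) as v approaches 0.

-5/2

Substitution gives 0/0 (the numerator vanishes to order 2).
Expand each term to order v^2: the coefficient of v^2 in 4·√(1 - v) is -1/2 and in e^(4v) is 8.
Lower-order terms cancel with the polynomial part, so the numerator is (15/2)·v^2 + o(v^2), and the limit is (15/2)/(-3) = -5/2.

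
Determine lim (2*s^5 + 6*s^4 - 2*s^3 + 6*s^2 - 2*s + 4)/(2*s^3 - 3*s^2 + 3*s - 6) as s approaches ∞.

The numerator has higher degree (5 > 3); the quotient behaves like (2/(2))·s^2 for large |s|.
As s → +∞ this diverges to ∞.

∞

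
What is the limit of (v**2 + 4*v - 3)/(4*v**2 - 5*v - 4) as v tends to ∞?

1/4

Numerator and denominator both have degree 2.
Dividing every term by v^2, all lower-order terms vanish and the limit is the ratio of leading coefficients, 1/(4) = 1/4.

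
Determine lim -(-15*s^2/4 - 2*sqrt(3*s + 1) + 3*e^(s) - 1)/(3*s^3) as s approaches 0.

Substitution gives 0/0 (the numerator vanishes to order 3).
Expand each term to order s^3: the coefficient of s^3 in -2·√(1 + 3s) is -27/8 and in 3·e^(s) is 1/2.
Lower-order terms cancel with the polynomial part, so the numerator is (-23/8)·s^3 + o(s^3), and the limit is (-23/8)/(-3) = 23/24.

23/24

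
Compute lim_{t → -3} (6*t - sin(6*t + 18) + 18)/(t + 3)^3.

Direct substitution gives 0/0.
Apply L'Hôpital: lim (6 - 6*cos(6*t + 18))/(3*(t + 3)^2), still 0/0.
Apply L'Hôpital: lim (36*sin(6*t + 18))/(6*t + 18), still 0/0.
After 3 applications of L'Hôpital's rule the quotient is (216*cos(6*t + 18))/(6); substituting t = -3 gives 36.

36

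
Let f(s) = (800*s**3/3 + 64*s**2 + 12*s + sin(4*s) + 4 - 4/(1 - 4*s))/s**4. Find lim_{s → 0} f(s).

-1024

Substitution gives 0/0; apply L'Hôpital's rule 4 times.
After differentiating numerator and denominator 4 times the quotient is (256*sin(4*s) + 24576/(4*s - 1)^5)/(24); at s = 0 this is -1024.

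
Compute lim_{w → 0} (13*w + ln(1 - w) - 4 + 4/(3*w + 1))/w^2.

71/2

Substitution gives 0/0 (the numerator vanishes to order 2).
Expand each term to order w^2: the coefficient of w^2 in 4·1/(1 + 3w) is 36 and in ln(1 - w) is -1/2.
Lower-order terms cancel with the polynomial part, so the numerator is (71/2)·w^2 + o(w^2), and the limit is (71/2)/(1) = 71/2.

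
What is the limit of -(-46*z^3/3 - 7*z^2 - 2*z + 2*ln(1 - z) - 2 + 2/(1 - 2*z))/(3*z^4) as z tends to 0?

Substitution gives 0/0 (the numerator vanishes to order 4).
Expand each term to order z^4: the coefficient of z^4 in 2·1/(1 - 2z) is 32 and in 2·ln(1 - z) is -1/2.
Lower-order terms cancel with the polynomial part, so the numerator is (63/2)·z^4 + o(z^4), and the limit is (63/2)/(-3) = -21/2.

-21/2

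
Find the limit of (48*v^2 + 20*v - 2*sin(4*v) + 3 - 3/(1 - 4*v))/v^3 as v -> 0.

-512/3

Substitution gives 0/0 (the numerator vanishes to order 3).
Expand each term to order v^3: the coefficient of v^3 in -2·sin(4v) is 64/3 and in -3·1/(1 - 4v) is -192.
Lower-order terms cancel with the polynomial part, so the numerator is (-512/3)·v^3 + o(v^3), and the limit is (-512/3)/(1) = -512/3.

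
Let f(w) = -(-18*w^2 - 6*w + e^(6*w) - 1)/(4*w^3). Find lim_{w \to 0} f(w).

-9

Direct substitution gives 0/0.
Apply L'Hôpital: lim (-36*w + 6*e^(6*w) - 6)/(-12*w^2), still 0/0.
Apply L'Hôpital: lim (36*e^(6*w) - 36)/(-24*w), still 0/0.
After 3 applications of L'Hôpital's rule the quotient is (216*e^(6*w))/(-24); substituting w = 0 gives -9.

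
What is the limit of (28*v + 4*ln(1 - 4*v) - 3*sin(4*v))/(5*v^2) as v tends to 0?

Substitution gives 0/0; apply L'Hôpital's rule 2 times.
After differentiating numerator and denominator 2 times the quotient is (48*sin(4*v) - 64/(4*v - 1)^2)/(10); at v = 0 this is -32/5.

-32/5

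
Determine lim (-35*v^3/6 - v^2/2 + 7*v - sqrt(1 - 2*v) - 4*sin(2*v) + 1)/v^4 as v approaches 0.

5/8

Substitution gives 0/0; apply L'Hôpital's rule 4 times.
After differentiating numerator and denominator 4 times the quotient is (-64*sin(2*v) + 15/(1 - 2*v)^(7/2))/(24); at v = 0 this is 5/8.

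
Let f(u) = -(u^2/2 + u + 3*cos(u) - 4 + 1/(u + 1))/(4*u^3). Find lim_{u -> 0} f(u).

Substitution gives 0/0; apply L'Hôpital's rule 3 times.
After differentiating numerator and denominator 3 times the quotient is (3*sin(u) - 6/(u + 1)^4)/(-24); at u = 0 this is 1/4.

1/4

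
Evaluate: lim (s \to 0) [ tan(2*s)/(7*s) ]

Substitution gives 0/0.
Since tan(u)/u → 1 as u → 0, tan(2s)/(2s) → 1 and the limit is 2/7.

2/7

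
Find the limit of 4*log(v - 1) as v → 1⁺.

-∞

As v → 1⁺, v - 1 → 0⁺ and ln(v - 1) → −∞.
Multiplying by 4 gives -∞.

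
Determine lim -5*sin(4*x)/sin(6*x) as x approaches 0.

Substitution gives 0/0.
Divide numerator and denominator by x: sin(4x)/x → 4 and sin(6x)/x → 6, so the limit is -5·4/6 = -10/3.

-10/3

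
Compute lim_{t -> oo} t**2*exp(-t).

0

Write as t^2/e^{1t}, an ∞/∞ form.
Exponential growth dominates any polynomial, so repeated L'Hôpital (or the standard result) gives 0.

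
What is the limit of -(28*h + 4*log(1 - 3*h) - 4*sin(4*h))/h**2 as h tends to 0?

18

Substitution gives 0/0 (the numerator vanishes to order 2).
Expand each term to order h^2: the coefficient of h^2 in 4·ln(1 - 3h) is -18 and in -4·sin(4h) is 0.
Lower-order terms cancel with the polynomial part, so the numerator is (-18)·h^2 + o(h^2), and the limit is (-18)/(-1) = 18.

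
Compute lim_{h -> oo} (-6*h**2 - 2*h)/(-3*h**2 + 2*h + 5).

Numerator and denominator both have degree 2.
Dividing every term by h^2, all lower-order terms vanish and the limit is the ratio of leading coefficients, -6/(-3) = 2.

2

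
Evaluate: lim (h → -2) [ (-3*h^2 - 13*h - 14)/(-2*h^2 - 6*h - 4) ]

-1/2

Direct substitution gives 0/0, so factor. Both numerator and denominator have (h + 2) as a factor.
After cancelling, the expression reduces to (-3*h - 7)/(-2*h - 2).
Substituting h = -2 gives -1/2.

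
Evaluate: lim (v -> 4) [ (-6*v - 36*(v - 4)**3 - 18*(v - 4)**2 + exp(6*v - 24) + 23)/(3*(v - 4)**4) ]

Direct substitution gives 0/0.
Apply L'Hôpital: lim (-36*v - 108*(v - 4)^2 + 6*e^(6*v - 24) + 138)/(12*(v - 4)^3), still 0/0.
Apply L'Hôpital: lim (-216*v + 36*e^(6*v - 24) + 828)/(36*(v - 4)^2), still 0/0.
Apply L'Hôpital: lim (216*e^(6*v - 24) - 216)/(72*v - 288), still 0/0.
After 4 applications of L'Hôpital's rule the quotient is (1296*e^(6*v - 24))/(72); substituting v = 4 gives 18.

18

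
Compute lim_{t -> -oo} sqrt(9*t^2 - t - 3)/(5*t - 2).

For large |t|, √(9*t^2 - t - 3) ≈ √9·|t| and the denominator ≈ 5t.
Since t → −∞, |t| = −t, giving −√9/(5) = -3/5.

-3/5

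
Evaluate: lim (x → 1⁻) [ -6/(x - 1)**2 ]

As x → 1⁻, (x - 1) → 0⁻, so (x - 1)^2 → 0⁺ and -6/(x - 1)^2 → -∞.

-∞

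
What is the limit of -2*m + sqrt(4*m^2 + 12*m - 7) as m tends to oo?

An ∞ − ∞ form. Rationalising with the conjugate, the difference becomes (12m - 7) / (√(4*m^2 + 12*m - 7) + 2m).
For large m the denominator behaves like 2·2m, so the quotient tends to 12/4 = 3.

3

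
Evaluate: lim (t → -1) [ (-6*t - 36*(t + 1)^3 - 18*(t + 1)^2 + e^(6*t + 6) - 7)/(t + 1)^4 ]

Direct substitution gives 0/0.
Apply L'Hôpital: lim (-36*t - 108*(t + 1)^2 + 6*e^(6*t + 6) - 42)/(4*(t + 1)^3), still 0/0.
Apply L'Hôpital: lim (-216*t + 36*e^(6*t + 6) - 252)/(12*(t + 1)^2), still 0/0.
Apply L'Hôpital: lim (216*e^(6*t + 6) - 216)/(24*t + 24), still 0/0.
After 4 applications of L'Hôpital's rule the quotient is (1296*e^(6*t + 6))/(24); substituting t = -1 gives 54.

54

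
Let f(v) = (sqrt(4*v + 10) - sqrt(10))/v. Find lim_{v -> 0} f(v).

√(10)/5

A 0/0 form; rationalise with √(10 + 4v) + √10. This collapses the numerator to 4v, leaving 4/(√(10 + 4v) + √10) → 4/(2√10) = √(10)/5.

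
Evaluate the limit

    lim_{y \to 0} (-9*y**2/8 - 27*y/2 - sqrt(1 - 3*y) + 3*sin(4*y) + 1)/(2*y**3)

Substitution gives 0/0 (the numerator vanishes to order 3).
Expand each term to order y^3: the coefficient of y^3 in 3·sin(4y) is -32 and in −√(1 - 3y) is 27/16.
Lower-order terms cancel with the polynomial part, so the numerator is (-485/16)·y^3 + o(y^3), and the limit is (-485/16)/(2) = -485/32.

-485/32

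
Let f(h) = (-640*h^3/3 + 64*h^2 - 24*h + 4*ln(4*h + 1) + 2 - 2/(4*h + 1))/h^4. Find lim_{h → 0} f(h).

-768

Substitution gives 0/0; apply L'Hôpital's rule 4 times.
After differentiating numerator and denominator 4 times the quotient is (6144*(-4*h - 3)/(4*h + 1)^5)/(24); at h = 0 this is -768.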